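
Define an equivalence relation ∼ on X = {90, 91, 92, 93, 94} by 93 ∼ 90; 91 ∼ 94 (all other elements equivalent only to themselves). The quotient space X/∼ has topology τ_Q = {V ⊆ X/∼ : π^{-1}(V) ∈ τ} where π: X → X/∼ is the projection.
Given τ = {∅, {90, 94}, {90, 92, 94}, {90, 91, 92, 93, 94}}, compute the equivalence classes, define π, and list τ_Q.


X/∼ = {[90=93], [91=94], [92]}; |τ_Q| = 2.

Equivalence classes: [90=93], [91=94], [92].
Quotient map π: X → X/∼ sends 90 ↦ [90=93], 91 ↦ [91=94], 92 ↦ [92], 93 ↦ [90=93], 94 ↦ [91=94].
For each subset V ⊆ X/∼, compute π^{-1}(V) ⊆ X and check whether π^{-1}(V) ∈ τ. V is open in τ_Q iff π^{-1}(V) ∈ τ.
  V = {}: π^{-1}(V) = ∅ ∈ τ ✓.
  V = {[90=93]}: π^{-1}(V) = {90, 93} ∉ τ ✗.
  V = {[91=94]}: π^{-1}(V) = {91, 94} ∉ τ ✗.
  V = {[90=93], [91=94]}: π^{-1}(V) = {90, 91, 93, 94} ∉ τ ✗.
  V = {[92]}: π^{-1}(V) = {92} ∉ τ ✗.
  V = {[90=93], [92]}: π^{-1}(V) = {90, 92, 93} ∉ τ ✗.
  V = {[91=94], [92]}: π^{-1}(V) = {91, 92, 94} ∉ τ ✗.
  V = {[90=93], [91=94], [92]}: π^{-1}(V) = {90, 91, 92, 93, 94} ∈ τ ✓.
Open sets in the quotient: τ_Q = {{}, {[90=93], [91=94], [92]}} (2 elements).


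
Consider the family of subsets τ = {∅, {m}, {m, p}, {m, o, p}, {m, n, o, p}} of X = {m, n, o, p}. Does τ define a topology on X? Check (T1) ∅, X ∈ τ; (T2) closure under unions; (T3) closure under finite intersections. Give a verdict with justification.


τ IS a topology on X.

Axiom (T1): ∅ ∈ τ? Yes; X ∈ τ? Yes.
Axiom (T2/T3): check pairwise unions and intersections of members of τ.
All pairwise intersections and unions checked — each lies in τ. Therefore τ satisfies (T1), (T2), (T3): it IS a topology on X.


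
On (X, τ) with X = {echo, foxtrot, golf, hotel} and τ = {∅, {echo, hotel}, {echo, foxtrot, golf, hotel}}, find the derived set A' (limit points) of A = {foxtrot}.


A' = {golf}

For each x ∈ X, list the open sets U ∈ τ with x ∈ U, then check whether U ∩ (A ∖ {x}) ≠ ∅ for every such U.
  x = echo: open {echo, hotel} ∋ x has {echo, hotel} ∩ (A ∖ {echo}) = ∅, so x is NOT a limit point.
  x = foxtrot: open {echo, foxtrot, golf, hotel} ∋ x has {echo, foxtrot, golf, hotel} ∩ (A ∖ {foxtrot}) = ∅, so x is NOT a limit point.
  x = golf: opens ∋ x are {echo, foxtrot, golf, hotel}; each meets A ∖ {golf}, so x IS a limit point.
  x = hotel: open {echo, hotel} ∋ x has {echo, hotel} ∩ (A ∖ {hotel}) = ∅, so x is NOT a limit point.
Collecting: A' = {golf}.


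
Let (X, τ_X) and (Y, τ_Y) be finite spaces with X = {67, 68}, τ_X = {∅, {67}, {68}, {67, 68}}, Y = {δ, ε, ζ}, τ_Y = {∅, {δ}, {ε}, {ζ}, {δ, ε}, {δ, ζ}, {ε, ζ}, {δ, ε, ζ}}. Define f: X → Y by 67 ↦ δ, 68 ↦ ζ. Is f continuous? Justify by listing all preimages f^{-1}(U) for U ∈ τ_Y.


f IS continuous.

Compute f^{-1}(U) for each U ∈ τ_Y:
  U = ∅: f^{-1}(U) = ∅ ∈ τ_X ✓.
  U = {δ}: f^{-1}(U) = {67} ∈ τ_X ✓.
  U = {ε}: f^{-1}(U) = ∅ ∈ τ_X ✓.
  U = {ζ}: f^{-1}(U) = {68} ∈ τ_X ✓.
  U = {δ, ε}: f^{-1}(U) = {67} ∈ τ_X ✓.
  U = {δ, ζ}: f^{-1}(U) = {67, 68} ∈ τ_X ✓.
  U = {ε, ζ}: f^{-1}(U) = {68} ∈ τ_X ✓.
  U = {δ, ε, ζ}: f^{-1}(U) = {67, 68} ∈ τ_X ✓.
Every preimage lies in τ_X, so f IS continuous.


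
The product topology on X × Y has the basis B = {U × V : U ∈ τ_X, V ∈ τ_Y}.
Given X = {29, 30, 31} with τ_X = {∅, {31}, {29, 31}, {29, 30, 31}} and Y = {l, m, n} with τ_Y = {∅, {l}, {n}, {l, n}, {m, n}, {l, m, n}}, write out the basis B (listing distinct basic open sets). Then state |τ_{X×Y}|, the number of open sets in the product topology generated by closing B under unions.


Basis B = {∅ × ∅, {31} × {l}, {31} × {n}, {29, 31} × {l}, {29, 31} × {n}, {31} × {l, n}, {31} × {m, n}, {29, 30, 31} × {l}, {29, 30, 31} × {n}, {31} × {l, m, n}, {29, 31} × {l, n}, {29, 31} × {m, n}, {29, 31} × {l, m, n}, {29, 30, 31} × {l, n}, {29, 30, 31} × {m, n}, {29, 30, 31} × {l, m, n}}; |τ_{X×Y}| = 40.

Enumerate products U × V with U ∈ τ_X, V ∈ τ_Y (deduplicated):
  ∅ × ∅ = {} (∅)
  {31} × {l} = {(31,l)}
  {31} × {n} = {(31,n)}
  {29, 31} × {l} = {(29,l), (31,l)}
  {29, 31} × {n} = {(29,n), (31,n)}
  {31} × {l, n} = {(31,l), (31,n)}
  {31} × {m, n} = {(31,m), (31,n)}
  {29, 30, 31} × {l} = {(29,l), (30,l), (31,l)}
  {29, 30, 31} × {n} = {(29,n), (30,n), (31,n)}
  {31} × {l, m, n} = {(31,l), (31,m), (31,n)}
  {29, 31} × {l, n} = {(29,l), (29,n), (31,l), (31,n)}
  {29, 31} × {m, n} = {(29,m), (29,n), (31,m), (31,n)}
  {29, 31} × {l, m, n} = {(29,l), (29,m), (29,n), (31,l), (31,m), (31,n)}
  {29, 30, 31} × {l, n} = {(29,l), (29,n), (30,l), (30,n), (31,l), (31,n)}
  {29, 30, 31} × {m, n} = {(29,m), (29,n), (30,m), (30,n), (31,m), (31,n)}
  {29, 30, 31} × {l, m, n} = {(29,l), (29,m), (29,n), (30,l), (30,m), (30,n), (31,l), (31,m), (31,n)}
These 16 distinct sets form the basis B.
Close under arbitrary unions to get τ_{X×Y}; counting gives |τ_{X×Y}| = 40.


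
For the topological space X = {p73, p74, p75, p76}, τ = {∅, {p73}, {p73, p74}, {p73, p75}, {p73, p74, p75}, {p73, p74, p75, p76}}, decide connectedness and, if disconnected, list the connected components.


(X, τ) is connected.

Find clopen sets (U ∈ τ with X ∖ U ∈ τ):
  U = ∅, X ∖ U = {p73, p74, p75, p76} — both open, so U is clopen.
  U = {p73, p74, p75, p76}, X ∖ U = ∅ — both open, so U is clopen.
Only trivial clopens (∅ and X) exist, so (X, τ) is connected.
Compute connected components by grouping points that agree on all clopens:
  component: {p73, p74, p75, p76}


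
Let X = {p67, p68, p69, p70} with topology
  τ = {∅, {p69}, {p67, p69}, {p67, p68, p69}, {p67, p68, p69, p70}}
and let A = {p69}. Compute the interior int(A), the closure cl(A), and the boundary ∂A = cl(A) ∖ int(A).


int(A) = {p69}, cl(A) = {p67, p68, p69, p70}, ∂A = {p67, p68, p70}.

Closed sets in (X, τ) are complements of opens:
  closed(X, τ) = {∅, {p70}, {p68, p70}, {p67, p68, p70}, {p67, p68, p69, p70}}.
int(A) = ⋃ {U ∈ τ : U ⊆ A}. Opens contained in A: ∅, {p69}.
Taking the union of these: int(A) = {p69}.
cl(A) = ⋂ {C closed : A ⊆ C}. Closed sets containing A: {p67, p68, p69, p70}.
Intersecting these: cl(A) = {p67, p68, p69, p70}.
∂A = cl(A) ∖ int(A) = {p67, p68, p69, p70} ∖ {p69} = {p67, p68, p70}.


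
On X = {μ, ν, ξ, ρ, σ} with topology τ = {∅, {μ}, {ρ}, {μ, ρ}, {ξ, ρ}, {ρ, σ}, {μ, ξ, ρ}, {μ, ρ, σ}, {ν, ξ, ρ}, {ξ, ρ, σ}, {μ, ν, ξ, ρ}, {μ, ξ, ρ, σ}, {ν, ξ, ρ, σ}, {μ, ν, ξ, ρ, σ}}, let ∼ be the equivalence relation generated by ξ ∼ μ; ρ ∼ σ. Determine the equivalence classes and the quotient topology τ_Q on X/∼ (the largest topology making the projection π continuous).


X/∼ = {[μ=ξ], [ν], [ρ=σ]}; |τ_Q| = 4.

Equivalence classes: [μ=ξ], [ν], [ρ=σ].
Quotient map π: X → X/∼ sends μ ↦ [μ=ξ], ν ↦ [ν], ξ ↦ [μ=ξ], ρ ↦ [ρ=σ], σ ↦ [ρ=σ].
For each subset V ⊆ X/∼, compute π^{-1}(V) ⊆ X and check whether π^{-1}(V) ∈ τ. V is open in τ_Q iff π^{-1}(V) ∈ τ.
  V = {}: π^{-1}(V) = ∅ ∈ τ ✓.
  V = {[μ=ξ]}: π^{-1}(V) = {μ, ξ} ∉ τ ✗.
  V = {[ν]}: π^{-1}(V) = {ν} ∉ τ ✗.
  V = {[μ=ξ], [ν]}: π^{-1}(V) = {μ, ν, ξ} ∉ τ ✗.
  V = {[ρ=σ]}: π^{-1}(V) = {ρ, σ} ∈ τ ✓.
  V = {[μ=ξ], [ρ=σ]}: π^{-1}(V) = {μ, ξ, ρ, σ} ∈ τ ✓.
  V = {[ν], [ρ=σ]}: π^{-1}(V) = {ν, ρ, σ} ∉ τ ✗.
  V = {[μ=ξ], [ν], [ρ=σ]}: π^{-1}(V) = {μ, ν, ξ, ρ, σ} ∈ τ ✓.
Open sets in the quotient: τ_Q = {{}, {[ρ=σ]}, {[μ=ξ], [ρ=σ]}, {[μ=ξ], [ν], [ρ=σ]}} (4 elements).


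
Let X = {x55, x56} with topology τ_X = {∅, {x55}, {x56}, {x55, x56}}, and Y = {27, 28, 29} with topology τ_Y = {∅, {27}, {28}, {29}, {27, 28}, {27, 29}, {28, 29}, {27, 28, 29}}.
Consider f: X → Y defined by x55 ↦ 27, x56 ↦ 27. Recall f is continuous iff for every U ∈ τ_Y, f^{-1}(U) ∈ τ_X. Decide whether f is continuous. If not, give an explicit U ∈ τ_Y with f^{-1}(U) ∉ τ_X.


f IS continuous.

Compute f^{-1}(U) for each U ∈ τ_Y:
  U = ∅: f^{-1}(U) = ∅ ∈ τ_X ✓.
  U = {27}: f^{-1}(U) = {x55, x56} ∈ τ_X ✓.
  U = {28}: f^{-1}(U) = ∅ ∈ τ_X ✓.
  U = {29}: f^{-1}(U) = ∅ ∈ τ_X ✓.
  U = {27, 28}: f^{-1}(U) = {x55, x56} ∈ τ_X ✓.
  U = {27, 29}: f^{-1}(U) = {x55, x56} ∈ τ_X ✓.
  U = {28, 29}: f^{-1}(U) = ∅ ∈ τ_X ✓.
  U = {27, 28, 29}: f^{-1}(U) = {x55, x56} ∈ τ_X ✓.
Every preimage lies in τ_X, so f IS continuous.


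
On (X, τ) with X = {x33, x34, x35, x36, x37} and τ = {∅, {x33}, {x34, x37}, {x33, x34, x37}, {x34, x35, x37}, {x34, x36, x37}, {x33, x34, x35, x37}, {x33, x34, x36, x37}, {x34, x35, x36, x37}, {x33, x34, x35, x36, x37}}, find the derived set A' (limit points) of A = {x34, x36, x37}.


A' = {x34, x35, x36, x37}

For each x ∈ X, list the open sets U ∈ τ with x ∈ U, then check whether U ∩ (A ∖ {x}) ≠ ∅ for every such U.
  x = x33: open {x33} ∋ x has {x33} ∩ (A ∖ {x33}) = ∅, so x is NOT a limit point.
  x = x34: opens ∋ x are {x34, x37}, {x33, x34, x37}, {x34, x35, x37}, {x34, x36, x37}, {x33, x34, x35, x37}, {x33, x34, x36, x37}, {x34, x35, x36, x37}, {x33, x34, x35, x36, x37}; each meets A ∖ {x34}, so x IS a limit point.
  x = x35: opens ∋ x are {x34, x35, x37}, {x33, x34, x35, x37}, {x34, x35, x36, x37}, {x33, x34, x35, x36, x37}; each meets A ∖ {x35}, so x IS a limit point.
  x = x36: opens ∋ x are {x34, x36, x37}, {x33, x34, x36, x37}, {x34, x35, x36, x37}, {x33, x34, x35, x36, x37}; each meets A ∖ {x36}, so x IS a limit point.
  x = x37: opens ∋ x are {x34, x37}, {x33, x34, x37}, {x34, x35, x37}, {x34, x36, x37}, {x33, x34, x35, x37}, {x33, x34, x36, x37}, {x34, x35, x36, x37}, {x33, x34, x35, x36, x37}; each meets A ∖ {x37}, so x IS a limit point.
Collecting: A' = {x34, x35, x36, x37}.


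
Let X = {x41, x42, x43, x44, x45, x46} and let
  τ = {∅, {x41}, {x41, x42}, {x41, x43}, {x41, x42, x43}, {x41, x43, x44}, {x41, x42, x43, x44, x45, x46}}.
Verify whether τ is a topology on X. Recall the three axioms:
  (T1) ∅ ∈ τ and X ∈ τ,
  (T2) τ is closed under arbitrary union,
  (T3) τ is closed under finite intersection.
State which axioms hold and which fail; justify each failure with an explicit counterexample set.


τ is NOT a topology on X.

Axiom (T1): ∅ ∈ τ? Yes; X ∈ τ? Yes.
Axiom (T2/T3): check pairwise unions and intersections of members of τ.
Counterexample for (T2): {x41, x42} ∪ {x41, x43, x44} = {x41, x42, x43, x44} ∉ τ. Therefore τ is NOT a topology.


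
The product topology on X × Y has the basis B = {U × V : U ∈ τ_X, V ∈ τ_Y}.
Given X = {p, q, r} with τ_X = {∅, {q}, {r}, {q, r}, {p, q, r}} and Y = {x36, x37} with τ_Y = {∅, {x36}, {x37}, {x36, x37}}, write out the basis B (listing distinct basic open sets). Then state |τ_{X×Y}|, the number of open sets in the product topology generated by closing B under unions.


Basis B = {∅ × ∅, {q} × {x36}, {q} × {x37}, {r} × {x36}, {r} × {x37}, {q} × {x36, x37}, {q, r} × {x36}, {q, r} × {x37}, {r} × {x36, x37}, {p, q, r} × {x36}, {p, q, r} × {x37}, {q, r} × {x36, x37}, {p, q, r} × {x36, x37}}; |τ_{X×Y}| = 25.

Enumerate products U × V with U ∈ τ_X, V ∈ τ_Y (deduplicated):
  ∅ × ∅ = {} (∅)
  {q} × {x36} = {(q,x36)}
  {q} × {x37} = {(q,x37)}
  {r} × {x36} = {(r,x36)}
  {r} × {x37} = {(r,x37)}
  {q} × {x36, x37} = {(q,x36), (q,x37)}
  {q, r} × {x36} = {(q,x36), (r,x36)}
  {q, r} × {x37} = {(q,x37), (r,x37)}
  {r} × {x36, x37} = {(r,x36), (r,x37)}
  {p, q, r} × {x36} = {(p,x36), (q,x36), (r,x36)}
  {p, q, r} × {x37} = {(p,x37), (q,x37), (r,x37)}
  {q, r} × {x36, x37} = {(q,x36), (q,x37), (r,x36), (r,x37)}
  {p, q, r} × {x36, x37} = {(p,x36), (p,x37), (q,x36), (q,x37), (r,x36), (r,x37)}
These 13 distinct sets form the basis B.
Close under arbitrary unions to get τ_{X×Y}; counting gives |τ_{X×Y}| = 25.


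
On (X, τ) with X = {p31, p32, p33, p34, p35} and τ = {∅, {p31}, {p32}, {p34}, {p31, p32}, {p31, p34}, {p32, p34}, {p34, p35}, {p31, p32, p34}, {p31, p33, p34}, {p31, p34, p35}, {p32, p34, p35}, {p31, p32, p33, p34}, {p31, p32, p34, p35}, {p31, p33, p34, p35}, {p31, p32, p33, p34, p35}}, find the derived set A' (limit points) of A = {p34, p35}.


A' = {p33, p35}

For each x ∈ X, list the open sets U ∈ τ with x ∈ U, then check whether U ∩ (A ∖ {x}) ≠ ∅ for every such U.
  x = p31: open {p31} ∋ x has {p31} ∩ (A ∖ {p31}) = ∅, so x is NOT a limit point.
  x = p32: open {p32} ∋ x has {p32} ∩ (A ∖ {p32}) = ∅, so x is NOT a limit point.
  x = p33: opens ∋ x are {p31, p33, p34}, {p31, p32, p33, p34}, {p31, p33, p34, p35}, {p31, p32, p33, p34, p35}; each meets A ∖ {p33}, so x IS a limit point.
  x = p34: open {p34} ∋ x has {p34} ∩ (A ∖ {p34}) = ∅, so x is NOT a limit point.
  x = p35: opens ∋ x are {p34, p35}, {p31, p34, p35}, {p32, p34, p35}, {p31, p32, p34, p35}, {p31, p33, p34, p35}, {p31, p32, p33, p34, p35}; each meets A ∖ {p35}, so x IS a limit point.
Collecting: A' = {p33, p35}.


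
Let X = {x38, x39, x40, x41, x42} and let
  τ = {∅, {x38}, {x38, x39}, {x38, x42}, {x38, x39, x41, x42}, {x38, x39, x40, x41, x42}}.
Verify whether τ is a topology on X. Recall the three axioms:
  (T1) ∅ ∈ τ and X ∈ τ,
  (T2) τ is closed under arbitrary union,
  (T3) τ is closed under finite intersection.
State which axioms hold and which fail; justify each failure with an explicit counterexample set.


τ is NOT a topology on X.

Axiom (T1): ∅ ∈ τ? Yes; X ∈ τ? Yes.
Axiom (T2/T3): check pairwise unions and intersections of members of τ.
Counterexample for (T2): {x38, x39} ∪ {x38, x42} = {x38, x39, x42} ∉ τ. Therefore τ is NOT a topology.


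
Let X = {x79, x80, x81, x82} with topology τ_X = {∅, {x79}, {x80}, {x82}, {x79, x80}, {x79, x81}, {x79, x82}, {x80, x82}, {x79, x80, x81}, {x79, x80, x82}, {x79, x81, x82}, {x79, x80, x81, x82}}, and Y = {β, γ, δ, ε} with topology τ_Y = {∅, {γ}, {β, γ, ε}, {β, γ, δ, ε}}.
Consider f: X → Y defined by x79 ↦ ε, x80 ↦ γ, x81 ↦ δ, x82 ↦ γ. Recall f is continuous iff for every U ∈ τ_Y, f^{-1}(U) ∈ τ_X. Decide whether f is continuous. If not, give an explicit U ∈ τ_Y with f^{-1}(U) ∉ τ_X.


f IS continuous.

Compute f^{-1}(U) for each U ∈ τ_Y:
  U = ∅: f^{-1}(U) = ∅ ∈ τ_X ✓.
  U = {γ}: f^{-1}(U) = {x80, x82} ∈ τ_X ✓.
  U = {β, γ, ε}: f^{-1}(U) = {x79, x80, x82} ∈ τ_X ✓.
  U = {β, γ, δ, ε}: f^{-1}(U) = {x79, x80, x81, x82} ∈ τ_X ✓.
Every preimage lies in τ_X, so f IS continuous.


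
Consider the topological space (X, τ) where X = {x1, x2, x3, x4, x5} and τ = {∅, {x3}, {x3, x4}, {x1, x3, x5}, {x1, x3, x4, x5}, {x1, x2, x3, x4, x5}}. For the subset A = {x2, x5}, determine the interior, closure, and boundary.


int(A) = ∅, cl(A) = {x1, x2, x5}, ∂A = {x1, x2, x5}.

Closed sets in (X, τ) are complements of opens:
  closed(X, τ) = {∅, {x2}, {x2, x4}, {x1, x2, x5}, {x1, x2, x4, x5}, {x1, x2, x3, x4, x5}}.
int(A) = ⋃ {U ∈ τ : U ⊆ A}. Opens contained in A: ∅.
Taking the union of these: int(A) = ∅.
cl(A) = ⋂ {C closed : A ⊆ C}. Closed sets containing A: {x1, x2, x5}, {x1, x2, x4, x5}, {x1, x2, x3, x4, x5}.
Intersecting these: cl(A) = {x1, x2, x5}.
∂A = cl(A) ∖ int(A) = {x1, x2, x5} ∖ ∅ = {x1, x2, x5}.


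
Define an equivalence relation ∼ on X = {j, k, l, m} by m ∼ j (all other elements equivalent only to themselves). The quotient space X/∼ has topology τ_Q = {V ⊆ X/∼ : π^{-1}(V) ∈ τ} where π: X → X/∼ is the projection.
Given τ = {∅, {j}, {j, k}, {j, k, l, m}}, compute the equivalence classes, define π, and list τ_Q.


X/∼ = {[j=m], [k], [l]}; |τ_Q| = 2.

Equivalence classes: [j=m], [k], [l].
Quotient map π: X → X/∼ sends j ↦ [j=m], k ↦ [k], l ↦ [l], m ↦ [j=m].
For each subset V ⊆ X/∼, compute π^{-1}(V) ⊆ X and check whether π^{-1}(V) ∈ τ. V is open in τ_Q iff π^{-1}(V) ∈ τ.
  V = {}: π^{-1}(V) = ∅ ∈ τ ✓.
  V = {[j=m]}: π^{-1}(V) = {j, m} ∉ τ ✗.
  V = {[k]}: π^{-1}(V) = {k} ∉ τ ✗.
  V = {[j=m], [k]}: π^{-1}(V) = {j, k, m} ∉ τ ✗.
  V = {[l]}: π^{-1}(V) = {l} ∉ τ ✗.
  V = {[j=m], [l]}: π^{-1}(V) = {j, l, m} ∉ τ ✗.
  V = {[k], [l]}: π^{-1}(V) = {k, l} ∉ τ ✗.
  V = {[j=m], [k], [l]}: π^{-1}(V) = {j, k, l, m} ∈ τ ✓.
Open sets in the quotient: τ_Q = {{}, {[j=m], [k], [l]}} (2 elements).


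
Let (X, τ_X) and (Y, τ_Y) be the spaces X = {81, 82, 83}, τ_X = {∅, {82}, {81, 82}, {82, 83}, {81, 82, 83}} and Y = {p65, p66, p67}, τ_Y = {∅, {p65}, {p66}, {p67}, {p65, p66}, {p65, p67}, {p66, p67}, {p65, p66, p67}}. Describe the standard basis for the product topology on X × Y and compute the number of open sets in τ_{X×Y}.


Basis B = {∅ × ∅, {82} × {p65}, {82} × {p66}, {82} × {p67}, {81, 82} × {p65}, {81, 82} × {p66}, {81, 82} × {p67}, {82} × {p65, p66}, {82} × {p65, p67}, {82, 83} × {p65}, {82} × {p66, p67}, {82, 83} × {p66}, {82, 83} × {p67}, {81, 82, 83} × {p65}, {81, 82, 83} × {p66}, {81, 82, 83} × {p67}, {82} × {p65, p66, p67}, {81, 82} × {p65, p66}, {81, 82} × {p65, p67}, {81, 82} × {p66, p67}, {82, 83} × {p65, p66}, {82, 83} × {p65, p67}, {82, 83} × {p66, p67}, {81, 82} × {p65, p66, p67}, {81, 82, 83} × {p65, p66}, {81, 82, 83} × {p65, p67}, {81, 82, 83} × {p66, p67}, {82, 83} × {p65, p66, p67}, {81, 82, 83} × {p65, p66, p67}}; |τ_{X×Y}| = 125.

Enumerate products U × V with U ∈ τ_X, V ∈ τ_Y (deduplicated):
  ∅ × ∅ = {} (∅)
  {82} × {p65} = {(82,p65)}
  {82} × {p66} = {(82,p66)}
  {82} × {p67} = {(82,p67)}
  {81, 82} × {p65} = {(81,p65), (82,p65)}
  {81, 82} × {p66} = {(81,p66), (82,p66)}
  {81, 82} × {p67} = {(81,p67), (82,p67)}
  {82} × {p65, p66} = {(82,p65), (82,p66)}
  {82} × {p65, p67} = {(82,p65), (82,p67)}
  {82, 83} × {p65} = {(82,p65), (83,p65)}
  {82} × {p66, p67} = {(82,p66), (82,p67)}
  {82, 83} × {p66} = {(82,p66), (83,p66)}
  {82, 83} × {p67} = {(82,p67), (83,p67)}
  {81, 82, 83} × {p65} = {(81,p65), (82,p65), (83,p65)}
  {81, 82, 83} × {p66} = {(81,p66), (82,p66), (83,p66)}
  {81, 82, 83} × {p67} = {(81,p67), (82,p67), (83,p67)}
  {82} × {p65, p66, p67} = {(82,p65), (82,p66), (82,p67)}
  {81, 82} × {p65, p66} = {(81,p65), (81,p66), (82,p65), (82,p66)}
  {81, 82} × {p65, p67} = {(81,p65), (81,p67), (82,p65), (82,p67)}
  {81, 82} × {p66, p67} = {(81,p66), (81,p67), (82,p66), (82,p67)}
  {82, 83} × {p65, p66} = {(82,p65), (82,p66), (83,p65), (83,p66)}
  {82, 83} × {p65, p67} = {(82,p65), (82,p67), (83,p65), (83,p67)}
  {82, 83} × {p66, p67} = {(82,p66), (82,p67), (83,p66), (83,p67)}
  {81, 82} × {p65, p66, p67} = {(81,p65), (81,p66), (81,p67), (82,p65), (82,p66), (82,p67)}
  {81, 82, 83} × {p65, p66} = {(81,p65), (81,p66), (82,p65), (82,p66), (83,p65), (83,p66)}
  {81, 82, 83} × {p65, p67} = {(81,p65), (81,p67), (82,p65), (82,p67), (83,p65), (83,p67)}
  {81, 82, 83} × {p66, p67} = {(81,p66), (81,p67), (82,p66), (82,p67), (83,p66), (83,p67)}
  {82, 83} × {p65, p66, p67} = {(82,p65), (82,p66), (82,p67), (83,p65), (83,p66), (83,p67)}
  {81, 82, 83} × {p65, p66, p67} = {(81,p65), (81,p66), (81,p67), (82,p65), (82,p66), (82,p67), (83,p65), (83,p66), (83,p67)}
These 29 distinct sets form the basis B.
Close under arbitrary unions to get τ_{X×Y}; counting gives |τ_{X×Y}| = 125.


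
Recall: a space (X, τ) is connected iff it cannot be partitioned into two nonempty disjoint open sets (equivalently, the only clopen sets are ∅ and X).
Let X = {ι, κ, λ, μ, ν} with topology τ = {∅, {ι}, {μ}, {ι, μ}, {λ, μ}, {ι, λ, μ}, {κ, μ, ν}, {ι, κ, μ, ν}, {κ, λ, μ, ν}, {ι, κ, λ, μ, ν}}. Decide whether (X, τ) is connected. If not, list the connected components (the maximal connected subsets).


(X, τ) is disconnected; components = [{ι}, {κ, λ, μ, ν}].

Find clopen sets (U ∈ τ with X ∖ U ∈ τ):
  U = ∅, X ∖ U = {ι, κ, λ, μ, ν} — both open, so U is clopen.
  U = {ι}, X ∖ U = {κ, λ, μ, ν} — both open, so U is clopen.
  U = {κ, λ, μ, ν}, X ∖ U = {ι} — both open, so U is clopen.
  U = {ι, κ, λ, μ, ν}, X ∖ U = ∅ — both open, so U is clopen.
Nontrivial clopen(s) exist: e.g. {κ, λ, μ, ν}. So (X, τ) is disconnected.
Compute connected components by grouping points that agree on all clopens:
  component: {ι}
  component: {κ, λ, μ, ν}


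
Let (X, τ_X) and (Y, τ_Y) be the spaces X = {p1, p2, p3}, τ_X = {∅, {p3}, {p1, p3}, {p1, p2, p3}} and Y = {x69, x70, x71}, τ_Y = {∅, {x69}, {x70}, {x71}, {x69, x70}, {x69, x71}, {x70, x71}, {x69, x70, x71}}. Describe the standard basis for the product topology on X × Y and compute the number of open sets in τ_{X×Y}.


Basis B = {∅ × ∅, {p3} × {x69}, {p3} × {x70}, {p3} × {x71}, {p1, p3} × {x69}, {p1, p3} × {x70}, {p1, p3} × {x71}, {p3} × {x69, x70}, {p3} × {x69, x71}, {p3} × {x70, x71}, {p1, p2, p3} × {x69}, {p1, p2, p3} × {x70}, {p1, p2, p3} × {x71}, {p3} × {x69, x70, x71}, {p1, p3} × {x69, x70}, {p1, p3} × {x69, x71}, {p1, p3} × {x70, x71}, {p1, p3} × {x69, x70, x71}, {p1, p2, p3} × {x69, x70}, {p1, p2, p3} × {x69, x71}, {p1, p2, p3} × {x70, x71}, {p1, p2, p3} × {x69, x70, x71}}; |τ_{X×Y}| = 64.

Enumerate products U × V with U ∈ τ_X, V ∈ τ_Y (deduplicated):
  ∅ × ∅ = {} (∅)
  {p3} × {x69} = {(p3,x69)}
  {p3} × {x70} = {(p3,x70)}
  {p3} × {x71} = {(p3,x71)}
  {p1, p3} × {x69} = {(p1,x69), (p3,x69)}
  {p1, p3} × {x70} = {(p1,x70), (p3,x70)}
  {p1, p3} × {x71} = {(p1,x71), (p3,x71)}
  {p3} × {x69, x70} = {(p3,x69), (p3,x70)}
  {p3} × {x69, x71} = {(p3,x69), (p3,x71)}
  {p3} × {x70, x71} = {(p3,x70), (p3,x71)}
  {p1, p2, p3} × {x69} = {(p1,x69), (p2,x69), (p3,x69)}
  {p1, p2, p3} × {x70} = {(p1,x70), (p2,x70), (p3,x70)}
  {p1, p2, p3} × {x71} = {(p1,x71), (p2,x71), (p3,x71)}
  {p3} × {x69, x70, x71} = {(p3,x69), (p3,x70), (p3,x71)}
  {p1, p3} × {x69, x70} = {(p1,x69), (p1,x70), (p3,x69), (p3,x70)}
  {p1, p3} × {x69, x71} = {(p1,x69), (p1,x71), (p3,x69), (p3,x71)}
  {p1, p3} × {x70, x71} = {(p1,x70), (p1,x71), (p3,x70), (p3,x71)}
  {p1, p3} × {x69, x70, x71} = {(p1,x69), (p1,x70), (p1,x71), (p3,x69), (p3,x70), (p3,x71)}
  {p1, p2, p3} × {x69, x70} = {(p1,x69), (p1,x70), (p2,x69), (p2,x70), (p3,x69), (p3,x70)}
  {p1, p2, p3} × {x69, x71} = {(p1,x69), (p1,x71), (p2,x69), (p2,x71), (p3,x69), (p3,x71)}
  {p1, p2, p3} × {x70, x71} = {(p1,x70), (p1,x71), (p2,x70), (p2,x71), (p3,x70), (p3,x71)}
  {p1, p2, p3} × {x69, x70, x71} = {(p1,x69), (p1,x70), (p1,x71), (p2,x69), (p2,x70), (p2,x71), (p3,x69), (p3,x70), (p3,x71)}
These 22 distinct sets form the basis B.
Close under arbitrary unions to get τ_{X×Y}; counting gives |τ_{X×Y}| = 64.


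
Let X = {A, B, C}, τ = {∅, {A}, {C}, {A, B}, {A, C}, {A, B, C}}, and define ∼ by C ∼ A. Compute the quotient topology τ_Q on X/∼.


X/∼ = {[A=C], [B]}; |τ_Q| = 3.

Equivalence classes: [A=C], [B].
Quotient map π: X → X/∼ sends A ↦ [A=C], B ↦ [B], C ↦ [A=C].
For each subset V ⊆ X/∼, compute π^{-1}(V) ⊆ X and check whether π^{-1}(V) ∈ τ. V is open in τ_Q iff π^{-1}(V) ∈ τ.
  V = {}: π^{-1}(V) = ∅ ∈ τ ✓.
  V = {[A=C]}: π^{-1}(V) = {A, C} ∈ τ ✓.
  V = {[B]}: π^{-1}(V) = {B} ∉ τ ✗.
  V = {[A=C], [B]}: π^{-1}(V) = {A, B, C} ∈ τ ✓.
Open sets in the quotient: τ_Q = {{}, {[A=C]}, {[A=C], [B]}} (3 elements).


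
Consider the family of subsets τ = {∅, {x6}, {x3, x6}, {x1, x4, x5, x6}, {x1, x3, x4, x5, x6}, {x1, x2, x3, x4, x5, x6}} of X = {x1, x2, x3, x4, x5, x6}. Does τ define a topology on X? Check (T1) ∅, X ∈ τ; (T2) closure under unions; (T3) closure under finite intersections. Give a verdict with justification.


τ IS a topology on X.

Axiom (T1): ∅ ∈ τ? Yes; X ∈ τ? Yes.
Axiom (T2/T3): check pairwise unions and intersections of members of τ.
All pairwise intersections and unions checked — each lies in τ. Therefore τ satisfies (T1), (T2), (T3): it IS a topology on X.


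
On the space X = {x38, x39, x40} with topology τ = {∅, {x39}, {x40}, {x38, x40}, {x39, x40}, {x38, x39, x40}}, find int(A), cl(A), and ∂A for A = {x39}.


int(A) = {x39}, cl(A) = {x39}, ∂A = ∅.

Closed sets in (X, τ) are complements of opens:
  closed(X, τ) = {∅, {x38}, {x39}, {x38, x39}, {x38, x40}, {x38, x39, x40}}.
int(A) = ⋃ {U ∈ τ : U ⊆ A}. Opens contained in A: ∅, {x39}.
Taking the union of these: int(A) = {x39}.
cl(A) = ⋂ {C closed : A ⊆ C}. Closed sets containing A: {x39}, {x38, x39}, {x38, x39, x40}.
Intersecting these: cl(A) = {x39}.
∂A = cl(A) ∖ int(A) = {x39} ∖ {x39} = ∅.


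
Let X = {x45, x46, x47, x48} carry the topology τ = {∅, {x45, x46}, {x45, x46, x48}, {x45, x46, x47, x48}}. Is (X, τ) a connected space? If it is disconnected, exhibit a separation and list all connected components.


(X, τ) is connected.

Find clopen sets (U ∈ τ with X ∖ U ∈ τ):
  U = ∅, X ∖ U = {x45, x46, x47, x48} — both open, so U is clopen.
  U = {x45, x46, x47, x48}, X ∖ U = ∅ — both open, so U is clopen.
Only trivial clopens (∅ and X) exist, so (X, τ) is connected.
Compute connected components by grouping points that agree on all clopens:
  component: {x45, x46, x47, x48}


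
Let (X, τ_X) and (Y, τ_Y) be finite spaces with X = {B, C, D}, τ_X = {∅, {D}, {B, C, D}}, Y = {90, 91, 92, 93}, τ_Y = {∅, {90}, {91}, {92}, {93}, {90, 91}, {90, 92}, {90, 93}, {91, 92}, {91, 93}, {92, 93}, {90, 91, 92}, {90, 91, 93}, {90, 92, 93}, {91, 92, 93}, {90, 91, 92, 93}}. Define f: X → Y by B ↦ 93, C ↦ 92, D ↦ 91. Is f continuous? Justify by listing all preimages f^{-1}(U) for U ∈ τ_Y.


f is NOT continuous.

Compute f^{-1}(U) for each U ∈ τ_Y:
  U = ∅: f^{-1}(U) = ∅ ∈ τ_X ✓.
  U = {90}: f^{-1}(U) = ∅ ∈ τ_X ✓.
  U = {91}: f^{-1}(U) = {D} ∈ τ_X ✓.
  U = {92}: f^{-1}(U) = {C} ∉ τ_X ✗.
  U = {93}: f^{-1}(U) = {B} ∉ τ_X ✗.
  U = {90, 91}: f^{-1}(U) = {D} ∈ τ_X ✓.
  U = {90, 92}: f^{-1}(U) = {C} ∉ τ_X ✗.
  U = {90, 93}: f^{-1}(U) = {B} ∉ τ_X ✗.
  U = {91, 92}: f^{-1}(U) = {C, D} ∉ τ_X ✗.
  U = {91, 93}: f^{-1}(U) = {B, D} ∉ τ_X ✗.
  U = {92, 93}: f^{-1}(U) = {B, C} ∉ τ_X ✗.
  U = {90, 91, 92}: f^{-1}(U) = {C, D} ∉ τ_X ✗.
  U = {90, 91, 93}: f^{-1}(U) = {B, D} ∉ τ_X ✗.
  U = {90, 92, 93}: f^{-1}(U) = {B, C} ∉ τ_X ✗.
  U = {91, 92, 93}: f^{-1}(U) = {B, C, D} ∈ τ_X ✓.
  U = {90, 91, 92, 93}: f^{-1}(U) = {B, C, D} ∈ τ_X ✓.
Found U = {92} with f^{-1}(U) = {C} not in τ_X. Therefore f is NOT continuous.


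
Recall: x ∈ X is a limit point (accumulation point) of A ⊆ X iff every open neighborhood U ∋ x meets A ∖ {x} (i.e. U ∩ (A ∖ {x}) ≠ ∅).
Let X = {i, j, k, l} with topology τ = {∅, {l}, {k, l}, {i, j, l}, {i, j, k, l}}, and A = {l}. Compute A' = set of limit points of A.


A' = {i, j, k}

For each x ∈ X, list the open sets U ∈ τ with x ∈ U, then check whether U ∩ (A ∖ {x}) ≠ ∅ for every such U.
  x = i: opens ∋ x are {i, j, l}, {i, j, k, l}; each meets A ∖ {i}, so x IS a limit point.
  x = j: opens ∋ x are {i, j, l}, {i, j, k, l}; each meets A ∖ {j}, so x IS a limit point.
  x = k: opens ∋ x are {k, l}, {i, j, k, l}; each meets A ∖ {k}, so x IS a limit point.
  x = l: open {l} ∋ x has {l} ∩ (A ∖ {l}) = ∅, so x is NOT a limit point.
Collecting: A' = {i, j, k}.


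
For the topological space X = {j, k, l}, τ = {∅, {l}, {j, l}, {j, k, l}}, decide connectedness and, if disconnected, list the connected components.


(X, τ) is connected.

Find clopen sets (U ∈ τ with X ∖ U ∈ τ):
  U = ∅, X ∖ U = {j, k, l} — both open, so U is clopen.
  U = {j, k, l}, X ∖ U = ∅ — both open, so U is clopen.
Only trivial clopens (∅ and X) exist, so (X, τ) is connected.
Compute connected components by grouping points that agree on all clopens:
  component: {j, k, l}


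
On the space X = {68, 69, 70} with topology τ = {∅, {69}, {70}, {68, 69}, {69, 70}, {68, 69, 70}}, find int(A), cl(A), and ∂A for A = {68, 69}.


int(A) = {68, 69}, cl(A) = {68, 69}, ∂A = ∅.

Closed sets in (X, τ) are complements of opens:
  closed(X, τ) = {∅, {68}, {70}, {68, 69}, {68, 70}, {68, 69, 70}}.
int(A) = ⋃ {U ∈ τ : U ⊆ A}. Opens contained in A: ∅, {69}, {68, 69}.
Taking the union of these: int(A) = {68, 69}.
cl(A) = ⋂ {C closed : A ⊆ C}. Closed sets containing A: {68, 69}, {68, 69, 70}.
Intersecting these: cl(A) = {68, 69}.
∂A = cl(A) ∖ int(A) = {68, 69} ∖ {68, 69} = ∅.


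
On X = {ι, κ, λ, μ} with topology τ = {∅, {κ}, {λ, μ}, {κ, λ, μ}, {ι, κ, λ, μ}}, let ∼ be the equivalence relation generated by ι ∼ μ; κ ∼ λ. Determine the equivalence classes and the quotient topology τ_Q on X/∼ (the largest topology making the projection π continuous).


X/∼ = {[ι=μ], [κ=λ]}; |τ_Q| = 2.

Equivalence classes: [ι=μ], [κ=λ].
Quotient map π: X → X/∼ sends ι ↦ [ι=μ], κ ↦ [κ=λ], λ ↦ [κ=λ], μ ↦ [ι=μ].
For each subset V ⊆ X/∼, compute π^{-1}(V) ⊆ X and check whether π^{-1}(V) ∈ τ. V is open in τ_Q iff π^{-1}(V) ∈ τ.
  V = {}: π^{-1}(V) = ∅ ∈ τ ✓.
  V = {[ι=μ]}: π^{-1}(V) = {ι, μ} ∉ τ ✗.
  V = {[κ=λ]}: π^{-1}(V) = {κ, λ} ∉ τ ✗.
  V = {[ι=μ], [κ=λ]}: π^{-1}(V) = {ι, κ, λ, μ} ∈ τ ✓.
Open sets in the quotient: τ_Q = {{}, {[ι=μ], [κ=λ]}} (2 elements).


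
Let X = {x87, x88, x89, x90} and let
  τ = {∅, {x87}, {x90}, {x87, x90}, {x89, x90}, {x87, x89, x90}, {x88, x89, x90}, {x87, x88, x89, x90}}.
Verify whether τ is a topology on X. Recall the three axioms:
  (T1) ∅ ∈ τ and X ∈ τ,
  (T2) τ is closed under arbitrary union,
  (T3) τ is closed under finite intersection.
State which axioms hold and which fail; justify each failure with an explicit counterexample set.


τ IS a topology on X.

Axiom (T1): ∅ ∈ τ? Yes; X ∈ τ? Yes.
Axiom (T2/T3): check pairwise unions and intersections of members of τ.
All pairwise intersections and unions checked — each lies in τ. Therefore τ satisfies (T1), (T2), (T3): it IS a topology on X.


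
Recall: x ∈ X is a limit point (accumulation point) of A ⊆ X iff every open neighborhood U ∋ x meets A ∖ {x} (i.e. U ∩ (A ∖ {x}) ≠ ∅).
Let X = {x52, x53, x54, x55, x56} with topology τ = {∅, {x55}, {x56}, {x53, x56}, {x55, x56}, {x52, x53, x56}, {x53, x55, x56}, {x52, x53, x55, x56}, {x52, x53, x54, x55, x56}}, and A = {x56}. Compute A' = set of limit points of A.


A' = {x52, x53, x54}

For each x ∈ X, list the open sets U ∈ τ with x ∈ U, then check whether U ∩ (A ∖ {x}) ≠ ∅ for every such U.
  x = x52: opens ∋ x are {x52, x53, x56}, {x52, x53, x55, x56}, {x52, x53, x54, x55, x56}; each meets A ∖ {x52}, so x IS a limit point.
  x = x53: opens ∋ x are {x53, x56}, {x52, x53, x56}, {x53, x55, x56}, {x52, x53, x55, x56}, {x52, x53, x54, x55, x56}; each meets A ∖ {x53}, so x IS a limit point.
  x = x54: opens ∋ x are {x52, x53, x54, x55, x56}; each meets A ∖ {x54}, so x IS a limit point.
  x = x55: open {x55} ∋ x has {x55} ∩ (A ∖ {x55}) = ∅, so x is NOT a limit point.
  x = x56: open {x56} ∋ x has {x56} ∩ (A ∖ {x56}) = ∅, so x is NOT a limit point.
Collecting: A' = {x52, x53, x54}.


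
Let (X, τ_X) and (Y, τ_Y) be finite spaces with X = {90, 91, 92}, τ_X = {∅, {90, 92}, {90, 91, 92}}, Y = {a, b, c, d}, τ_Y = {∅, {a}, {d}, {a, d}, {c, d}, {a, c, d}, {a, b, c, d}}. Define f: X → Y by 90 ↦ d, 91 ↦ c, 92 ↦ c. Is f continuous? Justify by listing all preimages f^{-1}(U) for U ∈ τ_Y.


f is NOT continuous.

Compute f^{-1}(U) for each U ∈ τ_Y:
  U = ∅: f^{-1}(U) = ∅ ∈ τ_X ✓.
  U = {a}: f^{-1}(U) = ∅ ∈ τ_X ✓.
  U = {d}: f^{-1}(U) = {90} ∉ τ_X ✗.
  U = {a, d}: f^{-1}(U) = {90} ∉ τ_X ✗.
  U = {c, d}: f^{-1}(U) = {90, 91, 92} ∈ τ_X ✓.
  U = {a, c, d}: f^{-1}(U) = {90, 91, 92} ∈ τ_X ✓.
  U = {a, b, c, d}: f^{-1}(U) = {90, 91, 92} ∈ τ_X ✓.
Found U = {d} with f^{-1}(U) = {90} not in τ_X. Therefore f is NOT continuous.


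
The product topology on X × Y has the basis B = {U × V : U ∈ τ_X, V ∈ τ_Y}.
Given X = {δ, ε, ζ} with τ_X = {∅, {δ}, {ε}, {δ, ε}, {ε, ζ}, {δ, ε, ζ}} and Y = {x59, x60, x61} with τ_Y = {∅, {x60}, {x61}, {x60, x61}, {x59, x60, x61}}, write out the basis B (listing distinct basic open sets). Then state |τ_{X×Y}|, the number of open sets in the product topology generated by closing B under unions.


Basis B = {∅ × ∅, {δ} × {x60}, {δ} × {x61}, {ε} × {x60}, {ε} × {x61}, {δ} × {x60, x61}, {δ, ε} × {x60}, {δ, ε} × {x61}, {ε} × {x60, x61}, {ε, ζ} × {x60}, {ε, ζ} × {x61}, {δ} × {x59, x60, x61}, {δ, ε, ζ} × {x60}, {δ, ε, ζ} × {x61}, {ε} × {x59, x60, x61}, {δ, ε} × {x60, x61}, {ε, ζ} × {x60, x61}, {δ, ε} × {x59, x60, x61}, {δ, ε, ζ} × {x60, x61}, {ε, ζ} × {x59, x60, x61}, {δ, ε, ζ} × {x59, x60, x61}}; |τ_{X×Y}| = 70.

Enumerate products U × V with U ∈ τ_X, V ∈ τ_Y (deduplicated):
  ∅ × ∅ = {} (∅)
  {δ} × {x60} = {(δ,x60)}
  {δ} × {x61} = {(δ,x61)}
  {ε} × {x60} = {(ε,x60)}
  {ε} × {x61} = {(ε,x61)}
  {δ} × {x60, x61} = {(δ,x60), (δ,x61)}
  {δ, ε} × {x60} = {(δ,x60), (ε,x60)}
  {δ, ε} × {x61} = {(δ,x61), (ε,x61)}
  {ε} × {x60, x61} = {(ε,x60), (ε,x61)}
  {ε, ζ} × {x60} = {(ε,x60), (ζ,x60)}
  {ε, ζ} × {x61} = {(ε,x61), (ζ,x61)}
  {δ} × {x59, x60, x61} = {(δ,x59), (δ,x60), (δ,x61)}
  {δ, ε, ζ} × {x60} = {(δ,x60), (ε,x60), (ζ,x60)}
  {δ, ε, ζ} × {x61} = {(δ,x61), (ε,x61), (ζ,x61)}
  {ε} × {x59, x60, x61} = {(ε,x59), (ε,x60), (ε,x61)}
  {δ, ε} × {x60, x61} = {(δ,x60), (δ,x61), (ε,x60), (ε,x61)}
  {ε, ζ} × {x60, x61} = {(ε,x60), (ε,x61), (ζ,x60), (ζ,x61)}
  {δ, ε} × {x59, x60, x61} = {(δ,x59), (δ,x60), (δ,x61), (ε,x59), (ε,x60), (ε,x61)}
  {δ, ε, ζ} × {x60, x61} = {(δ,x60), (δ,x61), (ε,x60), (ε,x61), (ζ,x60), (ζ,x61)}
  {ε, ζ} × {x59, x60, x61} = {(ε,x59), (ε,x60), (ε,x61), (ζ,x59), (ζ,x60), (ζ,x61)}
  {δ, ε, ζ} × {x59, x60, x61} = {(δ,x59), (δ,x60), (δ,x61), (ε,x59), (ε,x60), (ε,x61), (ζ,x59), (ζ,x60), (ζ,x61)}
These 21 distinct sets form the basis B.
Close under arbitrary unions to get τ_{X×Y}; counting gives |τ_{X×Y}| = 70.


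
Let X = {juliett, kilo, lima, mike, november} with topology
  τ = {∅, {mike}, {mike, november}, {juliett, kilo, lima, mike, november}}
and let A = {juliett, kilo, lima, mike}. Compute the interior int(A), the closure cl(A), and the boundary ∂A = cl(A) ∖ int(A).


int(A) = {mike}, cl(A) = {juliett, kilo, lima, mike, november}, ∂A = {juliett, kilo, lima, november}.

Closed sets in (X, τ) are complements of opens:
  closed(X, τ) = {∅, {juliett, kilo, lima}, {juliett, kilo, lima, november}, {juliett, kilo, lima, mike, november}}.
int(A) = ⋃ {U ∈ τ : U ⊆ A}. Opens contained in A: ∅, {mike}.
Taking the union of these: int(A) = {mike}.
cl(A) = ⋂ {C closed : A ⊆ C}. Closed sets containing A: {juliett, kilo, lima, mike, november}.
Intersecting these: cl(A) = {juliett, kilo, lima, mike, november}.
∂A = cl(A) ∖ int(A) = {juliett, kilo, lima, mike, november} ∖ {mike} = {juliett, kilo, lima, november}.


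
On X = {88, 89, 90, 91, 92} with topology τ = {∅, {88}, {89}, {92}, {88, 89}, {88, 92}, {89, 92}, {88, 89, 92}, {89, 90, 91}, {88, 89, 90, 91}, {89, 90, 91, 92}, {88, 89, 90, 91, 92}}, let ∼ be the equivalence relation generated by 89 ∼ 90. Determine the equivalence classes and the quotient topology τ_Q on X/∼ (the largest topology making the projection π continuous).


X/∼ = {[88], [89=90], [91], [92]}; |τ_Q| = 8.

Equivalence classes: [88], [89=90], [91], [92].
Quotient map π: X → X/∼ sends 88 ↦ [88], 89 ↦ [89=90], 90 ↦ [89=90], 91 ↦ [91], 92 ↦ [92].
For each subset V ⊆ X/∼, compute π^{-1}(V) ⊆ X and check whether π^{-1}(V) ∈ τ. V is open in τ_Q iff π^{-1}(V) ∈ τ.
  V = {}: π^{-1}(V) = ∅ ∈ τ ✓.
  V = {[88]}: π^{-1}(V) = {88} ∈ τ ✓.
  V = {[89=90]}: π^{-1}(V) = {89, 90} ∉ τ ✗.
  V = {[88], [89=90]}: π^{-1}(V) = {88, 89, 90} ∉ τ ✗.
  V = {[91]}: π^{-1}(V) = {91} ∉ τ ✗.
  V = {[88], [91]}: π^{-1}(V) = {88, 91} ∉ τ ✗.
  V = {[89=90], [91]}: π^{-1}(V) = {89, 90, 91} ∈ τ ✓.
  V = {[88], [89=90], [91]}: π^{-1}(V) = {88, 89, 90, 91} ∈ τ ✓.
  V = {[92]}: π^{-1}(V) = {92} ∈ τ ✓.
  V = {[88], [92]}: π^{-1}(V) = {88, 92} ∈ τ ✓.
  V = {[89=90], [92]}: π^{-1}(V) = {89, 90, 92} ∉ τ ✗.
  V = {[88], [89=90], [92]}: π^{-1}(V) = {88, 89, 90, 92} ∉ τ ✗.
  V = {[91], [92]}: π^{-1}(V) = {91, 92} ∉ τ ✗.
  V = {[88], [91], [92]}: π^{-1}(V) = {88, 91, 92} ∉ τ ✗.
  V = {[89=90], [91], [92]}: π^{-1}(V) = {89, 90, 91, 92} ∈ τ ✓.
  V = {[88], [89=90], [91], [92]}: π^{-1}(V) = {88, 89, 90, 91, 92} ∈ τ ✓.
Open sets in the quotient: τ_Q = {{}, {[88]}, {[89=90], [91]}, {[88], [89=90], [91]}, {[92]}, {[88], [92]}, {[89=90], [91], [92]}, {[88], [89=90], [91], [92]}} (8 elements).


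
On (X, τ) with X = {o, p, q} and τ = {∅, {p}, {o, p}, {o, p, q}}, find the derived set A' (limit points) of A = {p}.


A' = {o, q}

For each x ∈ X, list the open sets U ∈ τ with x ∈ U, then check whether U ∩ (A ∖ {x}) ≠ ∅ for every such U.
  x = o: opens ∋ x are {o, p}, {o, p, q}; each meets A ∖ {o}, so x IS a limit point.
  x = p: open {p} ∋ x has {p} ∩ (A ∖ {p}) = ∅, so x is NOT a limit point.
  x = q: opens ∋ x are {o, p, q}; each meets A ∖ {q}, so x IS a limit point.
Collecting: A' = {o, q}.


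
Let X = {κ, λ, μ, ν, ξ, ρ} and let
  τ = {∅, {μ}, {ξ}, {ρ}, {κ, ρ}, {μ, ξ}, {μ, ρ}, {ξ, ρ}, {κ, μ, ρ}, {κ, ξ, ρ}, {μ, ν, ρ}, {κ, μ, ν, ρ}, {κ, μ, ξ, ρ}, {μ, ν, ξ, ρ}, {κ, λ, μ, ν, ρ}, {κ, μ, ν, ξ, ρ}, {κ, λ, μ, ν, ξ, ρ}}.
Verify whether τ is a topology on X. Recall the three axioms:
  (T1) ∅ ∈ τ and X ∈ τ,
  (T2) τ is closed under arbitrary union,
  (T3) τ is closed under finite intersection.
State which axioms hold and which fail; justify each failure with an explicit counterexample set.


τ is NOT a topology on X.

Axiom (T1): ∅ ∈ τ? Yes; X ∈ τ? Yes.
Axiom (T2/T3): check pairwise unions and intersections of members of τ.
Counterexample for (T2): {μ} ∪ {ξ, ρ} = {μ, ξ, ρ} ∉ τ. Therefore τ is NOT a topology.


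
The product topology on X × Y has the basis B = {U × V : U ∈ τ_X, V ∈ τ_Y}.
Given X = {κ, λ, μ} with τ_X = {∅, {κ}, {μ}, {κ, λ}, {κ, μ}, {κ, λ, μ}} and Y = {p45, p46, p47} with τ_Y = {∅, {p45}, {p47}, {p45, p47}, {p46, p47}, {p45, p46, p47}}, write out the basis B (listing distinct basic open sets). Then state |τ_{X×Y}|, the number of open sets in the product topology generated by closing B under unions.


Basis B = {∅ × ∅, {κ} × {p45}, {κ} × {p47}, {μ} × {p45}, {μ} × {p47}, {κ} × {p45, p47}, {κ, λ} × {p45}, {κ, μ} × {p45}, {κ} × {p46, p47}, {κ, λ} × {p47}, {κ, μ} × {p47}, {μ} × {p45, p47}, {μ} × {p46, p47}, {κ} × {p45, p46, p47}, {κ, λ, μ} × {p45}, {κ, λ, μ} × {p47}, {μ} × {p45, p46, p47}, {κ, λ} × {p45, p47}, {κ, μ} × {p45, p47}, {κ, λ} × {p46, p47}, {κ, μ} × {p46, p47}, {κ, λ} × {p45, p46, p47}, {κ, μ} × {p45, p46, p47}, {κ, λ, μ} × {p45, p47}, {κ, λ, μ} × {p46, p47}, {κ, λ, μ} × {p45, p46, p47}}; |τ_{X×Y}| = 108.

Enumerate products U × V with U ∈ τ_X, V ∈ τ_Y (deduplicated):
  ∅ × ∅ = {} (∅)
  {κ} × {p45} = {(κ,p45)}
  {κ} × {p47} = {(κ,p47)}
  {μ} × {p45} = {(μ,p45)}
  {μ} × {p47} = {(μ,p47)}
  {κ} × {p45, p47} = {(κ,p45), (κ,p47)}
  {κ, λ} × {p45} = {(κ,p45), (λ,p45)}
  {κ, μ} × {p45} = {(κ,p45), (μ,p45)}
  {κ} × {p46, p47} = {(κ,p46), (κ,p47)}
  {κ, λ} × {p47} = {(κ,p47), (λ,p47)}
  {κ, μ} × {p47} = {(κ,p47), (μ,p47)}
  {μ} × {p45, p47} = {(μ,p45), (μ,p47)}
  {μ} × {p46, p47} = {(μ,p46), (μ,p47)}
  {κ} × {p45, p46, p47} = {(κ,p45), (κ,p46), (κ,p47)}
  {κ, λ, μ} × {p45} = {(κ,p45), (λ,p45), (μ,p45)}
  {κ, λ, μ} × {p47} = {(κ,p47), (λ,p47), (μ,p47)}
  {μ} × {p45, p46, p47} = {(μ,p45), (μ,p46), (μ,p47)}
  {κ, λ} × {p45, p47} = {(κ,p45), (κ,p47), (λ,p45), (λ,p47)}
  {κ, μ} × {p45, p47} = {(κ,p45), (κ,p47), (μ,p45), (μ,p47)}
  {κ, λ} × {p46, p47} = {(κ,p46), (κ,p47), (λ,p46), (λ,p47)}
  {κ, μ} × {p46, p47} = {(κ,p46), (κ,p47), (μ,p46), (μ,p47)}
  {κ, λ} × {p45, p46, p47} = {(κ,p45), (κ,p46), (κ,p47), (λ,p45), (λ,p46), (λ,p47)}
  {κ, μ} × {p45, p46, p47} = {(κ,p45), (κ,p46), (κ,p47), (μ,p45), (μ,p46), (μ,p47)}
  {κ, λ, μ} × {p45, p47} = {(κ,p45), (κ,p47), (λ,p45), (λ,p47), (μ,p45), (μ,p47)}
  {κ, λ, μ} × {p46, p47} = {(κ,p46), (κ,p47), (λ,p46), (λ,p47), (μ,p46), (μ,p47)}
  {κ, λ, μ} × {p45, p46, p47} = {(κ,p45), (κ,p46), (κ,p47), (λ,p45), (λ,p46), (λ,p47), (μ,p45), (μ,p46), (μ,p47)}
These 26 distinct sets form the basis B.
Close under arbitrary unions to get τ_{X×Y}; counting gives |τ_{X×Y}| = 108.
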